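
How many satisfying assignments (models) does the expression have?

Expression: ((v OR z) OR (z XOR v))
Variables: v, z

Satisfying assignments: (0,1), (1,0), (1,1)
Count: 3 out of 4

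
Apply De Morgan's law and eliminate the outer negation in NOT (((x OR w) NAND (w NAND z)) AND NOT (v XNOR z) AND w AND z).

NOT ((x OR w) NAND (w NAND z)) OR (v XNOR z) OR NOT w OR NOT z
De Morgan's: NOT(AND of terms) = OR of negations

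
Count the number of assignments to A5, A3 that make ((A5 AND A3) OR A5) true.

Satisfying assignments: (1,0), (1,1)
Count: 2 out of 4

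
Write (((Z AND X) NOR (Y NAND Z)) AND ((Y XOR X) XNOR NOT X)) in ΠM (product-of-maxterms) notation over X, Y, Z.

ΠM(0, 1, 2, 4, 5, 6, 7) = (X OR Y OR Z) AND (X OR Y OR NOT Z) AND (X OR NOT Y OR Z) AND (NOT X OR Y OR Z) AND (NOT X OR Y OR NOT Z) AND (NOT X OR NOT Y OR Z) AND (NOT X OR NOT Y OR NOT Z)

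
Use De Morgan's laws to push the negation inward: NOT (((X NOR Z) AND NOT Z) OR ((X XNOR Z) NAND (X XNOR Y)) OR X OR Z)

NOT ((X NOR Z) AND NOT Z) AND NOT ((X XNOR Z) NAND (X XNOR Y)) AND NOT X AND NOT Z
De Morgan's: NOT(OR of terms) = AND of negations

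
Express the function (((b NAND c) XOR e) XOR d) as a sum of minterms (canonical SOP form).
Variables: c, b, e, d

Σm(0, 3, 4, 7, 8, 11, 13, 14) = (NOT c AND NOT b AND NOT e AND NOT d) OR (NOT c AND NOT b AND e AND d) OR (NOT c AND b AND NOT e AND NOT d) OR (NOT c AND b AND e AND d) OR (c AND NOT b AND NOT e AND NOT d) OR (c AND NOT b AND e AND d) OR (c AND b AND NOT e AND d) OR (c AND b AND e AND NOT d)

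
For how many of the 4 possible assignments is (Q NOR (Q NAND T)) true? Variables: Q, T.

No assignment satisfies the expression.
Count: 0 out of 4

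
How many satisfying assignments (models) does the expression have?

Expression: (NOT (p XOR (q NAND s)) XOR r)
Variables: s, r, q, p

Satisfying assignments: (0,0,0,1), (0,0,1,1), (0,1,0,0), (0,1,1,0), (1,0,0,1), (1,0,1,0), (1,1,0,0), (1,1,1,1)
Count: 8 out of 16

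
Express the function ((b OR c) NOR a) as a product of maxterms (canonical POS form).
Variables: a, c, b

ΠM(1, 2, 3, 4, 5, 6, 7) = (a OR c OR NOT b) AND (a OR NOT c OR b) AND (a OR NOT c OR NOT b) AND (NOT a OR c OR b) AND (NOT a OR c OR NOT b) AND (NOT a OR NOT c OR b) AND (NOT a OR NOT c OR NOT b)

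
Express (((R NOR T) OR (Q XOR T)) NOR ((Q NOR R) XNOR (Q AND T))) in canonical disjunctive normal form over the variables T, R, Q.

(T AND NOT R AND Q) OR (T AND R AND Q)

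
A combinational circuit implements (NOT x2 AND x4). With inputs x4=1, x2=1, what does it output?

Substituting: (NOT 1 AND 1)
= 0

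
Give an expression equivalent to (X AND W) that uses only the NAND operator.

((X NAND W) NAND (X NAND W))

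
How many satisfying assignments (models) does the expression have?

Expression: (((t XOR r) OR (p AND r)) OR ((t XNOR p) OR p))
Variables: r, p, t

Satisfying assignments: (0,0,0), (0,0,1), (0,1,0), (0,1,1), (1,0,0), (1,1,0), (1,1,1)
Count: 7 out of 8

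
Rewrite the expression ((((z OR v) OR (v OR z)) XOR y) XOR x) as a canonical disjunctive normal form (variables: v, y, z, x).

(NOT v AND NOT y AND NOT z AND x) OR (NOT v AND NOT y AND z AND NOT x) OR (NOT v AND y AND NOT z AND NOT x) OR (NOT v AND y AND z AND x) OR (v AND NOT y AND NOT z AND NOT x) OR (v AND NOT y AND z AND NOT x) OR (v AND y AND NOT z AND x) OR (v AND y AND z AND x)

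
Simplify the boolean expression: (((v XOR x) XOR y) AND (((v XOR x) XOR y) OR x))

By absorption (E AND (E OR v) = E):
= ((v XOR x) XOR y)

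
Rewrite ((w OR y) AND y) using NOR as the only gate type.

((((w NOR y) NOR (w NOR y)) NOR ((w NOR y) NOR (w NOR y))) NOR (y NOR y))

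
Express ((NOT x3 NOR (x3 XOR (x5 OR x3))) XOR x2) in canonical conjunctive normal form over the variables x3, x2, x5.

(x3 OR x2 OR x5) AND (x3 OR x2 OR NOT x5) AND (NOT x3 OR NOT x2 OR x5) AND (NOT x3 OR NOT x2 OR NOT x5)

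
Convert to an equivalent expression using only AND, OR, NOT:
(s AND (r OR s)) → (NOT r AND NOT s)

NOT (s AND (r OR s)) OR (NOT r AND NOT s)
(Implication elimination: A → B = NOT A OR B)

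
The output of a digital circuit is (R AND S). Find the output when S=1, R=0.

Substituting: (0 AND 1)
= 0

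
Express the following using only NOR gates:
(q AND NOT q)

((q NOR q) NOR ((q NOR q) NOR (q NOR q)))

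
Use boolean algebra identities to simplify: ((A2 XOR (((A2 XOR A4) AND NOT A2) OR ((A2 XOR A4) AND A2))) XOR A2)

By XOR self-cancellation ((E XOR v) XOR v = E) then distribution ((E AND v) OR (E AND NOT v) = E):
= (A2 XOR A4)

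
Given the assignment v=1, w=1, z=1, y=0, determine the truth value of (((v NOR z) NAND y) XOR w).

Substituting: (((1 NOR 1) NAND 0) XOR 1)
= 0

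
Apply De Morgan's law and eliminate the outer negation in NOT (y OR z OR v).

NOT y AND NOT z AND NOT v
De Morgan's: NOT(OR of terms) = AND of negations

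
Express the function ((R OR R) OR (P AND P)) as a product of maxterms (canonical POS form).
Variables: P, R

ΠM(0) = (P OR R)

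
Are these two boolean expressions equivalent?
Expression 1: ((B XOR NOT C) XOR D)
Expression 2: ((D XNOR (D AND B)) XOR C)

No. Counterexample: with D=0, B=1, C=0, Expression 1 = 0 but Expression 2 = 1.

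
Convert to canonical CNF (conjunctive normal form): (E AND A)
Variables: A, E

(A OR E) AND (A OR NOT E) AND (NOT A OR E)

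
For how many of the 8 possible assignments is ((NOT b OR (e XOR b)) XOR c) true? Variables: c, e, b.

Satisfying assignments: (0,0,0), (0,0,1), (0,1,0), (1,1,1)
Count: 4 out of 8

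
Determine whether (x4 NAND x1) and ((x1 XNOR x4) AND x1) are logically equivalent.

No. Counterexample: with x1=0, x4=0, Expression 1 = 1 but Expression 2 = 0.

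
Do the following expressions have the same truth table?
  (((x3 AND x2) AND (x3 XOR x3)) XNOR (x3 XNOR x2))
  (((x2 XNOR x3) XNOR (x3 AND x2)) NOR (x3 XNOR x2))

No. Counterexample: with x3=0, x2=1, Expression 1 = 1 but Expression 2 = 0.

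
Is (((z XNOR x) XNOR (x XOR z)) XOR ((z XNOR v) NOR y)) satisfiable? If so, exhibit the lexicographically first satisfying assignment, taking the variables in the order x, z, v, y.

x=0, z=0, v=1, y=0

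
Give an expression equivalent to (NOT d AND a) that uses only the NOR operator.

(((d NOR d) NOR (d NOR d)) NOR (a NOR a))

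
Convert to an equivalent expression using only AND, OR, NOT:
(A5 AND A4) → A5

NOT (A5 AND A4) OR A5
(Implication elimination: A → B = NOT A OR B)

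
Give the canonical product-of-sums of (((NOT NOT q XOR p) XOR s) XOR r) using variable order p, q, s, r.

ΠM(0, 3, 5, 6, 9, 10, 12, 15) = (p OR q OR s OR r) AND (p OR q OR NOT s OR NOT r) AND (p OR NOT q OR s OR NOT r) AND (p OR NOT q OR NOT s OR r) AND (NOT p OR q OR s OR NOT r) AND (NOT p OR q OR NOT s OR r) AND (NOT p OR NOT q OR s OR r) AND (NOT p OR NOT q OR NOT s OR NOT r)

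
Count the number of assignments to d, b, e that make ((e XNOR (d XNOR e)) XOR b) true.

Satisfying assignments: (0,1,0), (0,1,1), (1,0,0), (1,0,1)
Count: 4 out of 8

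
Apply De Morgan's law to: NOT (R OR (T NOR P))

NOT R AND NOT (T NOR P)
De Morgan's: NOT(OR of terms) = AND of negations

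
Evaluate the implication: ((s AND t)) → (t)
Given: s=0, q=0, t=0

Antecedent ((s AND t)) = 0; consequent (t) = 0.
0 → 0 = 1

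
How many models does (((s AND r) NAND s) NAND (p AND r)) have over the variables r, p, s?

Satisfying assignments: (0,0,0), (0,0,1), (0,1,0), (0,1,1), (1,0,0), (1,0,1), (1,1,1)
Count: 7 out of 8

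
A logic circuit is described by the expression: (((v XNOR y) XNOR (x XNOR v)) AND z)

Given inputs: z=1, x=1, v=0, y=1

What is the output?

Substituting: (((0 XNOR 1) XNOR (1 XNOR 0)) AND 1)
= 1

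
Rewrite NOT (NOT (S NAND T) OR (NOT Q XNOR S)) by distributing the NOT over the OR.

(S NAND T) AND NOT (NOT Q XNOR S)
De Morgan's: NOT(OR of terms) = AND of negations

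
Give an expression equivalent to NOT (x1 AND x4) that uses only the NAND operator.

(((x1 NAND x4) NAND (x1 NAND x4)) NAND ((x1 NAND x4) NAND (x1 NAND x4)))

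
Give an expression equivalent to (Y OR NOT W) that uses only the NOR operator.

((Y NOR (W NOR W)) NOR (Y NOR (W NOR W)))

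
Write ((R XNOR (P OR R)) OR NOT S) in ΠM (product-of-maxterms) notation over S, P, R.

ΠM(6) = (NOT S OR NOT P OR R)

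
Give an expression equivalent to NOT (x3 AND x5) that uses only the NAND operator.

(((x3 NAND x5) NAND (x3 NAND x5)) NAND ((x3 NAND x5) NAND (x3 NAND x5)))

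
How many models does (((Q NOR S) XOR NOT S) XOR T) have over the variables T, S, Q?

Satisfying assignments: (0,0,1), (1,0,0), (1,1,0), (1,1,1)
Count: 4 out of 8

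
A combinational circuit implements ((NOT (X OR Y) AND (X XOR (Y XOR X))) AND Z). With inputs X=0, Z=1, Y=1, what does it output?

Substituting: ((NOT (0 OR 1) AND (0 XOR (1 XOR 0))) AND 1)
= 0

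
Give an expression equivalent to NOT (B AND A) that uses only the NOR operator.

(((B NOR B) NOR (A NOR A)) NOR ((B NOR B) NOR (A NOR A)))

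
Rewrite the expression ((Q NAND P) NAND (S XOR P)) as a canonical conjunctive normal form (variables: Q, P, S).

(Q OR P OR NOT S) AND (Q OR NOT P OR S) AND (NOT Q OR P OR NOT S)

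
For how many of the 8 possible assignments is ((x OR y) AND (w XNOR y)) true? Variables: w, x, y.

Satisfying assignments: (0,1,0), (1,0,1), (1,1,1)
Count: 3 out of 8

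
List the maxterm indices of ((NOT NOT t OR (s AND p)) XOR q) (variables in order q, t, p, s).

ΠM(0, 1, 2, 11, 12, 13, 14, 15) = (q OR t OR p OR s) AND (q OR t OR p OR NOT s) AND (q OR t OR NOT p OR s) AND (NOT q OR t OR NOT p OR NOT s) AND (NOT q OR NOT t OR p OR s) AND (NOT q OR NOT t OR p OR NOT s) AND (NOT q OR NOT t OR NOT p OR s) AND (NOT q OR NOT t OR NOT p OR NOT s)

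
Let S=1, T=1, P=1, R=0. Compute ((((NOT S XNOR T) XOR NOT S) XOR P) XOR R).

Substituting: ((((NOT 1 XNOR 1) XOR NOT 1) XOR 1) XOR 0)
= 1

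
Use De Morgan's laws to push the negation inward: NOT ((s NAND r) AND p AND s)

NOT (s NAND r) OR NOT p OR NOT s
De Morgan's: NOT(AND of terms) = OR of negations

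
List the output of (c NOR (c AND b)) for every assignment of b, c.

b | c | Output
--------------
0 | 0 | 1
0 | 1 | 0
1 | 0 | 1
1 | 1 | 0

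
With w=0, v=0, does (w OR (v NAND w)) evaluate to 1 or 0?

Substituting: (0 OR (0 NAND 0))
= 1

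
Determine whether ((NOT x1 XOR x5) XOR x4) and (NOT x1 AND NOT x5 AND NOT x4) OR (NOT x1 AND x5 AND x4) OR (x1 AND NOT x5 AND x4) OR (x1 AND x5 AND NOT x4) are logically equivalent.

Yes, they are equivalent — the two output columns agree on all 8 assignments:
x1 | x5 | x4 | Expression 1 | Expression 2
------------------------------------------
0 | 0 | 0 | 1 | 1
0 | 0 | 1 | 0 | 0
0 | 1 | 0 | 0 | 0
0 | 1 | 1 | 1 | 1
1 | 0 | 0 | 0 | 0
1 | 0 | 1 | 1 | 1
1 | 1 | 0 | 1 | 1
1 | 1 | 1 | 0 | 0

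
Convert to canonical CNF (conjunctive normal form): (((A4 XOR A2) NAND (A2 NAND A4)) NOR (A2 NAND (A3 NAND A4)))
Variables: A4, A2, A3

(A4 OR A2 OR A3) AND (A4 OR A2 OR NOT A3) AND (NOT A4 OR A2 OR A3) AND (NOT A4 OR A2 OR NOT A3) AND (NOT A4 OR NOT A2 OR A3) AND (NOT A4 OR NOT A2 OR NOT A3)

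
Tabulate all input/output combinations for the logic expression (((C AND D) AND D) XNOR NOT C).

C | D | Output
--------------
0 | 0 | 0
0 | 1 | 0
1 | 0 | 1
1 | 1 | 0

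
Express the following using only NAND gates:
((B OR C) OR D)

((((B NAND B) NAND (C NAND C)) NAND ((B NAND B) NAND (C NAND C))) NAND (D NAND D))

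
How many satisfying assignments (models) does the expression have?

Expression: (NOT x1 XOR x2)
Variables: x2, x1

Satisfying assignments: (0,0), (1,1)
Count: 2 out of 4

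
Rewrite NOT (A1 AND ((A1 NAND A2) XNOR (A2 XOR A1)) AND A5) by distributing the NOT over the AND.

NOT A1 OR NOT ((A1 NAND A2) XNOR (A2 XOR A1)) OR NOT A5
De Morgan's: NOT(AND of terms) = OR of negations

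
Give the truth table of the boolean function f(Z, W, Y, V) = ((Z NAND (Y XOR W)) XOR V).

Z | W | Y | V | Output
----------------------
0 | 0 | 0 | 0 | 1
0 | 0 | 0 | 1 | 0
0 | 0 | 1 | 0 | 1
0 | 0 | 1 | 1 | 0
0 | 1 | 0 | 0 | 1
0 | 1 | 0 | 1 | 0
0 | 1 | 1 | 0 | 1
0 | 1 | 1 | 1 | 0
1 | 0 | 0 | 0 | 1
1 | 0 | 0 | 1 | 0
1 | 0 | 1 | 0 | 0
1 | 0 | 1 | 1 | 1
1 | 1 | 0 | 0 | 0
1 | 1 | 0 | 1 | 1
1 | 1 | 1 | 0 | 1
1 | 1 | 1 | 1 | 0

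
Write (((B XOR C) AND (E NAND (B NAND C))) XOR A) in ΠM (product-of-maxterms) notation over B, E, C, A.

ΠM(0, 3, 4, 6, 9, 10, 12, 14) = (B OR E OR C OR A) AND (B OR E OR NOT C OR NOT A) AND (B OR NOT E OR C OR A) AND (B OR NOT E OR NOT C OR A) AND (NOT B OR E OR C OR NOT A) AND (NOT B OR E OR NOT C OR A) AND (NOT B OR NOT E OR C OR A) AND (NOT B OR NOT E OR NOT C OR A)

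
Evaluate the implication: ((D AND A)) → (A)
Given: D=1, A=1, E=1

Antecedent ((D AND A)) = 1; consequent (A) = 1.
1 → 1 = 1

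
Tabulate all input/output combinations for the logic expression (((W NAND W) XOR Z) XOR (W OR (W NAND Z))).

W | Z | Output
--------------
0 | 0 | 0
0 | 1 | 1
1 | 0 | 1
1 | 1 | 0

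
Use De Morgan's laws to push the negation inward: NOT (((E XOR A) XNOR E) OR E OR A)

NOT ((E XOR A) XNOR E) AND NOT E AND NOT A
De Morgan's: NOT(OR of terms) = AND of negations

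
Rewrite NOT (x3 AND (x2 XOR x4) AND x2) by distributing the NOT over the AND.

NOT x3 OR NOT (x2 XOR x4) OR NOT x2
De Morgan's: NOT(AND of terms) = OR of negations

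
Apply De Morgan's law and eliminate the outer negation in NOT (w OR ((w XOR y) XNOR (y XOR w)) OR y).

NOT w AND NOT ((w XOR y) XNOR (y XOR w)) AND NOT y
De Morgan's: NOT(OR of terms) = AND of negations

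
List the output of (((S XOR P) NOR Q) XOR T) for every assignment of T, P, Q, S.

T | P | Q | S | Output
----------------------
0 | 0 | 0 | 0 | 1
0 | 0 | 0 | 1 | 0
0 | 0 | 1 | 0 | 0
0 | 0 | 1 | 1 | 0
0 | 1 | 0 | 0 | 0
0 | 1 | 0 | 1 | 1
0 | 1 | 1 | 0 | 0
0 | 1 | 1 | 1 | 0
1 | 0 | 0 | 0 | 0
1 | 0 | 0 | 1 | 1
1 | 0 | 1 | 0 | 1
1 | 0 | 1 | 1 | 1
1 | 1 | 0 | 0 | 1
1 | 1 | 0 | 1 | 0
1 | 1 | 1 | 0 | 1
1 | 1 | 1 | 1 | 1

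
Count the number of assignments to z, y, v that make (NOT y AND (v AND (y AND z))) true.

No assignment satisfies the expression.
Count: 0 out of 8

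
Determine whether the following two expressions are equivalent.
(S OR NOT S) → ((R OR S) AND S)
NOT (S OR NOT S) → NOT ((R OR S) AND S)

No, Inverse is not equivalent to original (counterexample: R=0, S=0)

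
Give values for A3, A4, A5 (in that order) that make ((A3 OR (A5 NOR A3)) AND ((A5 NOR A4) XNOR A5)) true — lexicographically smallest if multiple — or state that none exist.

A3=0, A4=1, A5=0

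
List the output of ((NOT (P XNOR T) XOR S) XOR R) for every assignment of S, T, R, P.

S | T | R | P | Output
----------------------
0 | 0 | 0 | 0 | 0
0 | 0 | 0 | 1 | 1
0 | 0 | 1 | 0 | 1
0 | 0 | 1 | 1 | 0
0 | 1 | 0 | 0 | 1
0 | 1 | 0 | 1 | 0
0 | 1 | 1 | 0 | 0
0 | 1 | 1 | 1 | 1
1 | 0 | 0 | 0 | 1
1 | 0 | 0 | 1 | 0
1 | 0 | 1 | 0 | 0
1 | 0 | 1 | 1 | 1
1 | 1 | 0 | 0 | 0
1 | 1 | 0 | 1 | 1
1 | 1 | 1 | 0 | 1
1 | 1 | 1 | 1 | 0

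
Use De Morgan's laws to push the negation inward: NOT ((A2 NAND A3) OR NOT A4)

NOT (A2 NAND A3) AND A4
De Morgan's: NOT(OR of terms) = AND of negations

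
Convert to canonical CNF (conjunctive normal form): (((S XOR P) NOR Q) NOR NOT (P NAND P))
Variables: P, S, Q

(P OR S OR Q) AND (NOT P OR S OR Q) AND (NOT P OR S OR NOT Q) AND (NOT P OR NOT S OR Q) AND (NOT P OR NOT S OR NOT Q)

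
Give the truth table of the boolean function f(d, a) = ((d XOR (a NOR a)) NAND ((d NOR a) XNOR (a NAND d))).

d | a | Output
--------------
0 | 0 | 0
0 | 1 | 1
1 | 0 | 1
1 | 1 | 0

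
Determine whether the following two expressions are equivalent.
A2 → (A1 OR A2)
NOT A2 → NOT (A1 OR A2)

No, Inverse is not equivalent to original (counterexample: A1=1, A2=0)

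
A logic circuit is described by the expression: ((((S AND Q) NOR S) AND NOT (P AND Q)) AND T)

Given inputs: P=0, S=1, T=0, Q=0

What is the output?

Substituting: ((((1 AND 0) NOR 1) AND NOT (0 AND 0)) AND 0)
= 0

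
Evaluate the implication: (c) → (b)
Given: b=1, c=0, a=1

Antecedent (c) = 0; consequent (b) = 1.
0 → 1 = 1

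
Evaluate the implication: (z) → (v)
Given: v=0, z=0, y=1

Antecedent (z) = 0; consequent (v) = 0.
0 → 0 = 1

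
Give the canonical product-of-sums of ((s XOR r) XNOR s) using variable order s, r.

ΠM(1, 3) = (s OR NOT r) AND (NOT s OR NOT r)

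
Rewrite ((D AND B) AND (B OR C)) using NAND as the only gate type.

((((D NAND B) NAND (D NAND B)) NAND ((B NAND B) NAND (C NAND C))) NAND (((D NAND B) NAND (D NAND B)) NAND ((B NAND B) NAND (C NAND C))))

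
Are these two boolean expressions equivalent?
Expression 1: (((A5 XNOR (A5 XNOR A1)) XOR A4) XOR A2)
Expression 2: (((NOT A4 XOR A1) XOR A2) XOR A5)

No. Counterexample: with A1=0, A4=0, A2=0, A5=0, Expression 1 = 0 but Expression 2 = 1.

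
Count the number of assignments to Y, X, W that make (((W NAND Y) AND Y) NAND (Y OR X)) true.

Satisfying assignments: (0,0,0), (0,0,1), (0,1,0), (0,1,1), (1,0,1), (1,1,1)
Count: 6 out of 8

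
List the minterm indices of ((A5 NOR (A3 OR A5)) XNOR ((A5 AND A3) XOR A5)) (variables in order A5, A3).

Σm(1, 3) = (NOT A5 AND A3) OR (A5 AND A3)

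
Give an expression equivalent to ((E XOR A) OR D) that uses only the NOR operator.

((((((E NOR A) NOR (E NOR A)) NOR ((E NOR A) NOR (E NOR A))) NOR ((((E NOR E) NOR (A NOR A)) NOR ((E NOR E) NOR (A NOR A))) NOR (((E NOR E) NOR (A NOR A)) NOR ((E NOR E) NOR (A NOR A))))) NOR D) NOR (((((E NOR A) NOR (E NOR A)) NOR ((E NOR A) NOR (E NOR A))) NOR ((((E NOR E) NOR (A NOR A)) NOR ((E NOR E) NOR (A NOR A))) NOR (((E NOR E) NOR (A NOR A)) NOR ((E NOR E) NOR (A NOR A))))) NOR D))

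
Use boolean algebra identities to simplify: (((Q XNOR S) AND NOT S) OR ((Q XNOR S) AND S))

By distribution ((E AND v) OR (E AND NOT v) = E):
= (Q XNOR S)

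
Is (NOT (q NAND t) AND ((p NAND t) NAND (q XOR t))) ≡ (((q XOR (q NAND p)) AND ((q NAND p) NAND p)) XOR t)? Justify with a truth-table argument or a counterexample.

No. Counterexample: with q=0, p=0, t=0, Expression 1 = 0 but Expression 2 = 1.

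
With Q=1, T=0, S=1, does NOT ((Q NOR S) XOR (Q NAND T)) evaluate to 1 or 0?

Substituting: NOT ((1 NOR 1) XOR (1 NAND 0))
= 0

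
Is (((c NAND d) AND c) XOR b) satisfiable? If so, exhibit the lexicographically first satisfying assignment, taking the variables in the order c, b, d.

c=0, b=1, d=0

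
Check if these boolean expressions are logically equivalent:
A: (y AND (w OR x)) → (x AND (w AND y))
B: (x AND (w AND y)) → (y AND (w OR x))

No, Converse is not equivalent to original (counterexample: w=0, x=1, y=1)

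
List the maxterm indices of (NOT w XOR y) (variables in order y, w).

ΠM(1, 2) = (y OR NOT w) AND (NOT y OR w)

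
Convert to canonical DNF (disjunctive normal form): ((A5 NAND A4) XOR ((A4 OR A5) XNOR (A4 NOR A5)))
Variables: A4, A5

(NOT A4 AND NOT A5) OR (NOT A4 AND A5) OR (A4 AND NOT A5)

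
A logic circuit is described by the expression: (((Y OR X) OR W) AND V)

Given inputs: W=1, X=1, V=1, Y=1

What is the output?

Substituting: (((1 OR 1) OR 1) AND 1)
= 1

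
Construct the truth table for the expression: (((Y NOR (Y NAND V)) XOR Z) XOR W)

Z | Y | W | V | Output
----------------------
0 | 0 | 0 | 0 | 0
0 | 0 | 0 | 1 | 0
0 | 0 | 1 | 0 | 1
0 | 0 | 1 | 1 | 1
0 | 1 | 0 | 0 | 0
0 | 1 | 0 | 1 | 0
0 | 1 | 1 | 0 | 1
0 | 1 | 1 | 1 | 1
1 | 0 | 0 | 0 | 1
1 | 0 | 0 | 1 | 1
1 | 0 | 1 | 0 | 0
1 | 0 | 1 | 1 | 0
1 | 1 | 0 | 0 | 1
1 | 1 | 0 | 1 | 1
1 | 1 | 1 | 0 | 0
1 | 1 | 1 | 1 | 0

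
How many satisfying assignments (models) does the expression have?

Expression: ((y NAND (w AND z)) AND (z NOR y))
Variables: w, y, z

Satisfying assignments: (0,0,0), (1,0,0)
Count: 2 out of 8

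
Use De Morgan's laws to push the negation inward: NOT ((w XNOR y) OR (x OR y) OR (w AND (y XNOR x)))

NOT (w XNOR y) AND NOT (x OR y) AND NOT (w AND (y XNOR x))
De Morgan's: NOT(OR of terms) = AND of negations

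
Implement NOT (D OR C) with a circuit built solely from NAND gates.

(((D NAND D) NAND (C NAND C)) NAND ((D NAND D) NAND (C NAND C)))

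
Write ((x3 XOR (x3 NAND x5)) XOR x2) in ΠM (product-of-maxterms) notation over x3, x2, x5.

ΠM(2, 3, 4, 7) = (x3 OR NOT x2 OR x5) AND (x3 OR NOT x2 OR NOT x5) AND (NOT x3 OR x2 OR x5) AND (NOT x3 OR NOT x2 OR NOT x5)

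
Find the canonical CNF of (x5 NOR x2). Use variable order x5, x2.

(x5 OR NOT x2) AND (NOT x5 OR x2) AND (NOT x5 OR NOT x2)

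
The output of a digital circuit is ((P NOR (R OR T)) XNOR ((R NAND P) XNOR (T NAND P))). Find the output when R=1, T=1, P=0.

Substituting: ((0 NOR (1 OR 1)) XNOR ((1 NAND 0) XNOR (1 NAND 0)))
= 0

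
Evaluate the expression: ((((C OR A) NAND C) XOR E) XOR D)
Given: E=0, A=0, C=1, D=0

Substituting: ((((1 OR 0) NAND 1) XOR 0) XOR 0)
= 0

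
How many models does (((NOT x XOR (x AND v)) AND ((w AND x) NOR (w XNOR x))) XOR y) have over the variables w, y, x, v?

Satisfying assignments: (0,0,1,1), (0,1,0,0), (0,1,0,1), (0,1,1,0), (1,0,0,0), (1,0,0,1), (1,1,1,0), (1,1,1,1)
Count: 8 out of 16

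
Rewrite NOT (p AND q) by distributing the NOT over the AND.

NOT p OR NOT q
De Morgan's: NOT(AND of terms) = OR of negations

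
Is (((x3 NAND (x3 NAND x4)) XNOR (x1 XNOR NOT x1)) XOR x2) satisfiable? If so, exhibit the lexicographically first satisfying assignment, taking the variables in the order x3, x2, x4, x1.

x3=0, x2=1, x4=0, x1=0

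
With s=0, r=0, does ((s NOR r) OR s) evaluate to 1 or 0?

Substituting: ((0 NOR 0) OR 0)
= 1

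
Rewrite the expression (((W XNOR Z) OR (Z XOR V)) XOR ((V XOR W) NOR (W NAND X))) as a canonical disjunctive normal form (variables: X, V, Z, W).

(NOT X AND NOT V AND NOT Z AND NOT W) OR (NOT X AND NOT V AND Z AND NOT W) OR (NOT X AND NOT V AND Z AND W) OR (NOT X AND V AND NOT Z AND NOT W) OR (NOT X AND V AND NOT Z AND W) OR (NOT X AND V AND Z AND W) OR (X AND NOT V AND NOT Z AND NOT W) OR (X AND NOT V AND Z AND NOT W) OR (X AND NOT V AND Z AND W) OR (X AND V AND NOT Z AND NOT W)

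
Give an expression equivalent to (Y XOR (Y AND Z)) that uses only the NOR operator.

((((Y NOR ((Y NOR Y) NOR (Z NOR Z))) NOR (Y NOR ((Y NOR Y) NOR (Z NOR Z)))) NOR ((Y NOR ((Y NOR Y) NOR (Z NOR Z))) NOR (Y NOR ((Y NOR Y) NOR (Z NOR Z))))) NOR ((((Y NOR Y) NOR (((Y NOR Y) NOR (Z NOR Z)) NOR ((Y NOR Y) NOR (Z NOR Z)))) NOR ((Y NOR Y) NOR (((Y NOR Y) NOR (Z NOR Z)) NOR ((Y NOR Y) NOR (Z NOR Z))))) NOR (((Y NOR Y) NOR (((Y NOR Y) NOR (Z NOR Z)) NOR ((Y NOR Y) NOR (Z NOR Z)))) NOR ((Y NOR Y) NOR (((Y NOR Y) NOR (Z NOR Z)) NOR ((Y NOR Y) NOR (Z NOR Z)))))))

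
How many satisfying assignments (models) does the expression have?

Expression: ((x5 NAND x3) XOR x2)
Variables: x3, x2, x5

Satisfying assignments: (0,0,0), (0,0,1), (1,0,0), (1,1,1)
Count: 4 out of 8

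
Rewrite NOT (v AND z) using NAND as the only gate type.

(((v NAND z) NAND (v NAND z)) NAND ((v NAND z) NAND (v NAND z)))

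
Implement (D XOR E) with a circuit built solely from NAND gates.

((D NAND (D NAND E)) NAND (E NAND (D NAND E)))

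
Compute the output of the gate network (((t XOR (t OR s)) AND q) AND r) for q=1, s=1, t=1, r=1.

Substituting: (((1 XOR (1 OR 1)) AND 1) AND 1)
= 0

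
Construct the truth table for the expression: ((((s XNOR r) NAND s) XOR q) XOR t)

q | r | s | t | Output
----------------------
0 | 0 | 0 | 0 | 1
0 | 0 | 0 | 1 | 0
0 | 0 | 1 | 0 | 1
0 | 0 | 1 | 1 | 0
0 | 1 | 0 | 0 | 1
0 | 1 | 0 | 1 | 0
0 | 1 | 1 | 0 | 0
0 | 1 | 1 | 1 | 1
1 | 0 | 0 | 0 | 0
1 | 0 | 0 | 1 | 1
1 | 0 | 1 | 0 | 0
1 | 0 | 1 | 1 | 1
1 | 1 | 0 | 0 | 0
1 | 1 | 0 | 1 | 1
1 | 1 | 1 | 0 | 1
1 | 1 | 1 | 1 | 0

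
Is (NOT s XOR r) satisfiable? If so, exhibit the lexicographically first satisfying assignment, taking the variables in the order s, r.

s=0, r=0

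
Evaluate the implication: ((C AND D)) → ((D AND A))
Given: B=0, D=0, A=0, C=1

Antecedent ((C AND D)) = 0; consequent ((D AND A)) = 0.
0 → 0 = 1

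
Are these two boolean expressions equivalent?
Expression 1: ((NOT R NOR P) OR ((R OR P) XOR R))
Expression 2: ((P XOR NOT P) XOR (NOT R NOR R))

No. Counterexample: with P=0, R=0, Expression 1 = 0 but Expression 2 = 1.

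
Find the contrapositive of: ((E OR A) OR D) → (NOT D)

Contrapositive: D → NOT ((E OR A) OR D)
Note: A statement and its contrapositive are logically equivalent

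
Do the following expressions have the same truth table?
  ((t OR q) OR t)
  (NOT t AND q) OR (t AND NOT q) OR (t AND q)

Yes, they are equivalent — the two output columns agree on all 4 assignments:
t | q | Expression 1 | Expression 2
-----------------------------------
0 | 0 | 0 | 0
0 | 1 | 1 | 1
1 | 0 | 1 | 1
1 | 1 | 1 | 1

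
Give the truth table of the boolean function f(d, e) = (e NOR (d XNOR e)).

d | e | Output
--------------
0 | 0 | 0
0 | 1 | 0
1 | 0 | 1
1 | 1 | 0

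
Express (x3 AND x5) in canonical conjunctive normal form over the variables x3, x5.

(x3 OR x5) AND (x3 OR NOT x5) AND (NOT x3 OR x5)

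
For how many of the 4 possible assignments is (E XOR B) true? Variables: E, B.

Satisfying assignments: (0,1), (1,0)
Count: 2 out of 4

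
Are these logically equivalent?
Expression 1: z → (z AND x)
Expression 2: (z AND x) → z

No, Converse is not equivalent to original (counterexample: x=0, z=1)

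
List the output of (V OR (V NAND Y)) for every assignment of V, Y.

V | Y | Output
--------------
0 | 0 | 1
0 | 1 | 1
1 | 0 | 1
1 | 1 | 1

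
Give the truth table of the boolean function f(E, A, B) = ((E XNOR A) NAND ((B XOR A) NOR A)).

E | A | B | Output
------------------
0 | 0 | 0 | 0
0 | 0 | 1 | 1
0 | 1 | 0 | 1
0 | 1 | 1 | 1
1 | 0 | 0 | 1
1 | 0 | 1 | 1
1 | 1 | 0 | 1
1 | 1 | 1 | 1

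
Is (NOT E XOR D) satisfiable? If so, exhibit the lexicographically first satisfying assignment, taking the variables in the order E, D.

E=0, D=0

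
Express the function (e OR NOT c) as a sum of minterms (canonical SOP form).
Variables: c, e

Σm(0, 1, 3) = (NOT c AND NOT e) OR (NOT c AND e) OR (c AND e)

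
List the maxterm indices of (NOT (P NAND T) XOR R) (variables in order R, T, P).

ΠM(0, 1, 2, 7) = (R OR T OR P) AND (R OR T OR NOT P) AND (R OR NOT T OR P) AND (NOT R OR NOT T OR NOT P)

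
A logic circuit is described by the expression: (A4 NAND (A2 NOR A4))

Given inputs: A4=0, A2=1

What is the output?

Substituting: (0 NAND (1 NOR 0))
= 1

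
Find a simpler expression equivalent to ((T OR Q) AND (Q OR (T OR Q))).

By absorption (E AND (E OR v) = E):
= (T OR Q)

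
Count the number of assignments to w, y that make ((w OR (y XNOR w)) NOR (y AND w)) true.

Satisfying assignments: (0,1)
Count: 1 out of 4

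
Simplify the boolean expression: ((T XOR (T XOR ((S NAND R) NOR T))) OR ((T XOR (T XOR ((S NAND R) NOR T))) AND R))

By absorption (E OR (E AND v) = E) then XOR self-cancellation ((E XOR v) XOR v = E):
= ((S NAND R) NOR T)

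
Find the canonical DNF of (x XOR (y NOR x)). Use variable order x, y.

(NOT x AND NOT y) OR (x AND NOT y) OR (x AND y)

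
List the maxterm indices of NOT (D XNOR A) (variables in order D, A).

ΠM(0, 3) = (D OR A) AND (NOT D OR NOT A)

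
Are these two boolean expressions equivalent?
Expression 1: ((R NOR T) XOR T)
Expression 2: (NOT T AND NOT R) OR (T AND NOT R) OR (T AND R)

Yes, they are equivalent — the two output columns agree on all 4 assignments:
T | R | Expression 1 | Expression 2
-----------------------------------
0 | 0 | 1 | 1
0 | 1 | 0 | 0
1 | 0 | 1 | 1
1 | 1 | 1 | 1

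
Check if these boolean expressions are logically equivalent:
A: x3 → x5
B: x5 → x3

No, Converse is not equivalent to original (counterexample: x5=0, x3=1)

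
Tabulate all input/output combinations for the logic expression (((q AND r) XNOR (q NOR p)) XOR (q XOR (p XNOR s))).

p | s | q | r | Output
----------------------
0 | 0 | 0 | 0 | 1
0 | 0 | 0 | 1 | 1
0 | 0 | 1 | 0 | 1
0 | 0 | 1 | 1 | 0
0 | 1 | 0 | 0 | 0
0 | 1 | 0 | 1 | 0
0 | 1 | 1 | 0 | 0
0 | 1 | 1 | 1 | 1
1 | 0 | 0 | 0 | 1
1 | 0 | 0 | 1 | 1
1 | 0 | 1 | 0 | 0
1 | 0 | 1 | 1 | 1
1 | 1 | 0 | 0 | 0
1 | 1 | 0 | 1 | 0
1 | 1 | 1 | 0 | 1
1 | 1 | 1 | 1 | 0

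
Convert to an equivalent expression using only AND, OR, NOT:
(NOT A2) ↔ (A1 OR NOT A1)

((NOT A2) AND (A1 OR NOT A1)) OR (A2 AND NOT (A1 OR NOT A1))
(Biconditional = both true or both false)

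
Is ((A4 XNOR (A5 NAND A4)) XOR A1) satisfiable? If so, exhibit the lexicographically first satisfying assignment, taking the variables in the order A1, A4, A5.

A1=0, A4=1, A5=0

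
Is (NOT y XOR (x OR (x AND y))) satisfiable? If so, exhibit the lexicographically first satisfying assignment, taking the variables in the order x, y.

x=0, y=0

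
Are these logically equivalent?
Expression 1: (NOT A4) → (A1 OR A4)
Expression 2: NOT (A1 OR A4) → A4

Yes, Contrapositive is always equivalent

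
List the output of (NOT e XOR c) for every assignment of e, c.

e | c | Output
--------------
0 | 0 | 1
0 | 1 | 0
1 | 0 | 0
1 | 1 | 1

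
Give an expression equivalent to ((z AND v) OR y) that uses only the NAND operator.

((((z NAND v) NAND (z NAND v)) NAND ((z NAND v) NAND (z NAND v))) NAND (y NAND y))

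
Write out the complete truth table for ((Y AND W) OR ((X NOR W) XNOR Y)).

Y | X | W | Output
------------------
0 | 0 | 0 | 0
0 | 0 | 1 | 1
0 | 1 | 0 | 1
0 | 1 | 1 | 1
1 | 0 | 0 | 1
1 | 0 | 1 | 1
1 | 1 | 0 | 0
1 | 1 | 1 | 1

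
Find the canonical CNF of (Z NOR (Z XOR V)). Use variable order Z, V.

(Z OR NOT V) AND (NOT Z OR V) AND (NOT Z OR NOT V)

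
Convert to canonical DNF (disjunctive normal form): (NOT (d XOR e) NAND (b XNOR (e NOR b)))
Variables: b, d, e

(NOT b AND NOT d AND NOT e) OR (NOT b AND NOT d AND e) OR (NOT b AND d AND NOT e) OR (b AND NOT d AND NOT e) OR (b AND NOT d AND e) OR (b AND d AND NOT e) OR (b AND d AND e)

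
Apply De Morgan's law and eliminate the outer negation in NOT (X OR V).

NOT X AND NOT V
De Morgan's: NOT(OR of terms) = AND of negations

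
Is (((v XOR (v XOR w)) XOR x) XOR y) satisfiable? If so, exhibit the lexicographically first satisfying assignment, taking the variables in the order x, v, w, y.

x=0, v=0, w=0, y=1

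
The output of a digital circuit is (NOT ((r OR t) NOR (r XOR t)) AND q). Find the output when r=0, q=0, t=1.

Substituting: (NOT ((0 OR 1) NOR (0 XOR 1)) AND 0)
= 0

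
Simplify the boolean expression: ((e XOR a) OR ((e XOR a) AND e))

By absorption (E OR (E AND v) = E):
= (e XOR a)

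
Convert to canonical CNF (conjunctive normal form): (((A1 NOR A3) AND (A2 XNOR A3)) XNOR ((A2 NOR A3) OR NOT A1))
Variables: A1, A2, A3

(A1 OR A2 OR NOT A3) AND (A1 OR NOT A2 OR A3) AND (A1 OR NOT A2 OR NOT A3) AND (NOT A1 OR A2 OR A3)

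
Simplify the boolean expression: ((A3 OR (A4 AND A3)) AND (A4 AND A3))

By absorption (E AND (E OR v) = E):
= (A4 AND A3)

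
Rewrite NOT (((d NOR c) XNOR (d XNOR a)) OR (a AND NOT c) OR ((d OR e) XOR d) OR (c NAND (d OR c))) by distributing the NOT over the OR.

NOT ((d NOR c) XNOR (d XNOR a)) AND NOT (a AND NOT c) AND NOT ((d OR e) XOR d) AND NOT (c NAND (d OR c))
De Morgan's: NOT(OR of terms) = AND of negations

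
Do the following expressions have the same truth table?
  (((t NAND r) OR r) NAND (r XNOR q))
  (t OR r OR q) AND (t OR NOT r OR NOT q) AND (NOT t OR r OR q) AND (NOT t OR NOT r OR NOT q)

Yes, they are equivalent — the two output columns agree on all 8 assignments:
t | r | q | Expression 1 | Expression 2
---------------------------------------
0 | 0 | 0 | 0 | 0
0 | 0 | 1 | 1 | 1
0 | 1 | 0 | 1 | 1
0 | 1 | 1 | 0 | 0
1 | 0 | 0 | 0 | 0
1 | 0 | 1 | 1 | 1
1 | 1 | 0 | 1 | 1
1 | 1 | 1 | 0 | 0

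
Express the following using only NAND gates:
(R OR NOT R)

((R NAND R) NAND ((R NAND R) NAND (R NAND R)))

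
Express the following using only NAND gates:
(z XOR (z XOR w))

((z NAND (z NAND ((z NAND (z NAND w)) NAND (w NAND (z NAND w))))) NAND (((z NAND (z NAND w)) NAND (w NAND (z NAND w))) NAND (z NAND ((z NAND (z NAND w)) NAND (w NAND (z NAND w))))))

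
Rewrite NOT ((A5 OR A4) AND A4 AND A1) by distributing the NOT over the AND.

NOT (A5 OR A4) OR NOT A4 OR NOT A1
De Morgan's: NOT(AND of terms) = OR of negations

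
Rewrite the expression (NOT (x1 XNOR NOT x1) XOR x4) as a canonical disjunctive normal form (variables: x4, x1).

(NOT x4 AND NOT x1) OR (NOT x4 AND x1)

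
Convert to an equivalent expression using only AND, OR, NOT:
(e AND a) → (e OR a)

NOT (e AND a) OR (e OR a)
(Implication elimination: A → B = NOT A OR B)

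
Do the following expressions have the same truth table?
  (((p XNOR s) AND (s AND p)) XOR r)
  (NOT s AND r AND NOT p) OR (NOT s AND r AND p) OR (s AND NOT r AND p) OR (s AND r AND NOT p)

Yes, they are equivalent — the two output columns agree on all 8 assignments:
s | r | p | Expression 1 | Expression 2
---------------------------------------
0 | 0 | 0 | 0 | 0
0 | 0 | 1 | 0 | 0
0 | 1 | 0 | 1 | 1
0 | 1 | 1 | 1 | 1
1 | 0 | 0 | 0 | 0
1 | 0 | 1 | 1 | 1
1 | 1 | 0 | 1 | 1
1 | 1 | 1 | 0 | 0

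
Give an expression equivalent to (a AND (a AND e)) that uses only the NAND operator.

((a NAND ((a NAND e) NAND (a NAND e))) NAND (a NAND ((a NAND e) NAND (a NAND e))))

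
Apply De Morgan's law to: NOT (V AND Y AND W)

NOT V OR NOT Y OR NOT W
De Morgan's: NOT(AND of terms) = OR of negations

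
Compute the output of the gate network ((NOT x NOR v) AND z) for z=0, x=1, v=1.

Substituting: ((NOT 1 NOR 1) AND 0)
= 0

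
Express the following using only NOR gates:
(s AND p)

((s NOR s) NOR (p NOR p))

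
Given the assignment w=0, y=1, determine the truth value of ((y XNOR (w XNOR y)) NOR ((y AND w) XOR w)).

Substituting: ((1 XNOR (0 XNOR 1)) NOR ((1 AND 0) XOR 0))
= 1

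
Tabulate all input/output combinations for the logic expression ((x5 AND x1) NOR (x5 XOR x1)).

x1 | x5 | Output
----------------
0 | 0 | 1
0 | 1 | 0
1 | 0 | 0
1 | 1 | 0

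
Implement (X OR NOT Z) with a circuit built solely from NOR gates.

((X NOR (Z NOR Z)) NOR (X NOR (Z NOR Z)))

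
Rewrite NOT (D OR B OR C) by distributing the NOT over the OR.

NOT D AND NOT B AND NOT C
De Morgan's: NOT(OR of terms) = AND of negations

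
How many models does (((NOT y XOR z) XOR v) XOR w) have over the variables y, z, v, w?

Satisfying assignments: (0,0,0,0), (0,0,1,1), (0,1,0,1), (0,1,1,0), (1,0,0,1), (1,0,1,0), (1,1,0,0), (1,1,1,1)
Count: 8 out of 16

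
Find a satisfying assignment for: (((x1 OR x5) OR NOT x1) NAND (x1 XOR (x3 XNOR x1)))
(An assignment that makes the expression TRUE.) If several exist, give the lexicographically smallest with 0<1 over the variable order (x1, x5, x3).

x1=0, x5=0, x3=1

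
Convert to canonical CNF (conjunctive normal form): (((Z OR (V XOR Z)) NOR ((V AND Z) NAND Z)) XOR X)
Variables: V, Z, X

(V OR Z OR X) AND (V OR NOT Z OR X) AND (NOT V OR Z OR X) AND (NOT V OR NOT Z OR X)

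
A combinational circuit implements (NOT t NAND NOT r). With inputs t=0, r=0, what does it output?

Substituting: (NOT 0 NAND NOT 0)
= 0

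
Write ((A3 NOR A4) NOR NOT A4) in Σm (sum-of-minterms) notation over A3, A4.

Σm(1, 3) = (NOT A3 AND A4) OR (A3 AND A4)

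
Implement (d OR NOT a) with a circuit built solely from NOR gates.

((d NOR (a NOR a)) NOR (d NOR (a NOR a)))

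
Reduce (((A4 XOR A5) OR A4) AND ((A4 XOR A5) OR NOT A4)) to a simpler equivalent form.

By distribution ((E OR v) AND (E OR NOT v) = E):
= (A4 XOR A5)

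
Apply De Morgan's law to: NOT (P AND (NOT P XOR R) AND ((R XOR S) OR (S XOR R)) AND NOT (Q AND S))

NOT P OR NOT (NOT P XOR R) OR NOT ((R XOR S) OR (S XOR R)) OR (Q AND S)
De Morgan's: NOT(AND of terms) = OR of negations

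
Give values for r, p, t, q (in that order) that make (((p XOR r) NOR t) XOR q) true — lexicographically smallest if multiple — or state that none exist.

r=0, p=0, t=0, q=0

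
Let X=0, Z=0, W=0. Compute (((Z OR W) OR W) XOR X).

Substituting: (((0 OR 0) OR 0) XOR 0)
= 0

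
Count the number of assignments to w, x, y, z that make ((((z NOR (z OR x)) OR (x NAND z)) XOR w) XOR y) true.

Satisfying assignments: (0,0,0,0), (0,0,0,1), (0,1,0,0), (0,1,1,1), (1,0,1,0), (1,0,1,1), (1,1,0,1), (1,1,1,0)
Count: 8 out of 16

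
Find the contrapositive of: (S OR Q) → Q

Contrapositive: NOT Q → NOT (S OR Q)
Note: A statement and its contrapositive are logically equivalent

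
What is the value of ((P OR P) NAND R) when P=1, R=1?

Substituting: ((1 OR 1) NAND 1)
= 0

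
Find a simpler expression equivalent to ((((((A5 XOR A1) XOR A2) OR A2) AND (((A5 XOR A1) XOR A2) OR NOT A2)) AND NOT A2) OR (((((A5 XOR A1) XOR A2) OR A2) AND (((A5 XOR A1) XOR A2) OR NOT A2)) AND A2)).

By distribution ((E AND v) OR (E AND NOT v) = E) then distribution ((E OR v) AND (E OR NOT v) = E):
= ((A5 XOR A1) XOR A2)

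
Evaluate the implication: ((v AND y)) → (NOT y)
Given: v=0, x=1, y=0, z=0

Antecedent ((v AND y)) = 0; consequent (NOT y) = 1.
0 → 1 = 1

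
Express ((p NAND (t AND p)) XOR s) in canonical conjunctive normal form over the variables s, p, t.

(s OR NOT p OR NOT t) AND (NOT s OR p OR t) AND (NOT s OR p OR NOT t) AND (NOT s OR NOT p OR t)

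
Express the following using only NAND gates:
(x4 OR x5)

((x4 NAND x4) NAND (x5 NAND x5))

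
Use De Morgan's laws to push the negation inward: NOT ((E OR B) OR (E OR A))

NOT (E OR B) AND NOT (E OR A)
De Morgan's: NOT(OR of terms) = AND of negations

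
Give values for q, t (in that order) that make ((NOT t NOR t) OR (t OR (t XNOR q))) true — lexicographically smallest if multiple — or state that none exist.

q=0, t=0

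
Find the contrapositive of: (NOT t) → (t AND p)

Contrapositive: NOT (t AND p) → t
Note: A statement and its contrapositive are logically equivalent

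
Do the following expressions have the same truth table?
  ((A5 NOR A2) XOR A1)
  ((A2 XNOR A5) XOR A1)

No. Counterexample: with A5=1, A1=0, A2=1, Expression 1 = 0 but Expression 2 = 1.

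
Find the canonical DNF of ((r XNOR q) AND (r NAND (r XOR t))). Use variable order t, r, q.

(NOT t AND NOT r AND NOT q) OR (t AND NOT r AND NOT q) OR (t AND r AND q)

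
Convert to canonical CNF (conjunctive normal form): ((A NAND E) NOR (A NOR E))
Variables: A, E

(A OR E) AND (A OR NOT E) AND (NOT A OR E)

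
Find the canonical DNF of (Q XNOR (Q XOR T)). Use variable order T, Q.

(NOT T AND NOT Q) OR (NOT T AND Q)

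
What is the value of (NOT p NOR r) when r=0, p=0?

Substituting: (NOT 0 NOR 0)
= 0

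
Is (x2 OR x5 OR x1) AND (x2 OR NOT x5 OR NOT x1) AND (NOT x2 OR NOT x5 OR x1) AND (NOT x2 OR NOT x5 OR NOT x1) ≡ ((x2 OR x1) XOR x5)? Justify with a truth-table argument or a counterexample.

Yes, they are equivalent — the two output columns agree on all 8 assignments:
x2 | x5 | x1 | Expression 1 | Expression 2
------------------------------------------
0 | 0 | 0 | 0 | 0
0 | 0 | 1 | 1 | 1
0 | 1 | 0 | 1 | 1
0 | 1 | 1 | 0 | 0
1 | 0 | 0 | 1 | 1
1 | 0 | 1 | 1 | 1
1 | 1 | 0 | 0 | 0
1 | 1 | 1 | 0 | 0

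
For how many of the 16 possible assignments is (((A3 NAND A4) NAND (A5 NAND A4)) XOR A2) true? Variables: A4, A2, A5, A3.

Satisfying assignments: (0,1,0,0), (0,1,0,1), (0,1,1,0), (0,1,1,1), (1,0,0,1), (1,0,1,0), (1,0,1,1), (1,1,0,0)
Count: 8 out of 16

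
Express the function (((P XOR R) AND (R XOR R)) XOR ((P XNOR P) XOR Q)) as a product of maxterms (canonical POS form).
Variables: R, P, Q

ΠM(1, 3, 5, 7) = (R OR P OR NOT Q) AND (R OR NOT P OR NOT Q) AND (NOT R OR P OR NOT Q) AND (NOT R OR NOT P OR NOT Q)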